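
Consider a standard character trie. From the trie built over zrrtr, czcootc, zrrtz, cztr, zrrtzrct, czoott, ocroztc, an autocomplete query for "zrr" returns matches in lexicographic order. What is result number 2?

zrrtz

Words with prefix "zrr", in lexicographic order: "zrrtr", "zrrtz", "zrrtzrct"
Position 2: zrrtz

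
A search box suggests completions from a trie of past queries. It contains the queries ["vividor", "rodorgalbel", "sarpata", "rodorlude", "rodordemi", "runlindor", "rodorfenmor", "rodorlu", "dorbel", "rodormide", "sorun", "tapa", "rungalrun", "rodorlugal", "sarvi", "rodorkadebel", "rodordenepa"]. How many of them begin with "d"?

Walk to "d"; the words in its subtree are exactly those with that prefix.
Matches: "dorbel"
Count: 1

1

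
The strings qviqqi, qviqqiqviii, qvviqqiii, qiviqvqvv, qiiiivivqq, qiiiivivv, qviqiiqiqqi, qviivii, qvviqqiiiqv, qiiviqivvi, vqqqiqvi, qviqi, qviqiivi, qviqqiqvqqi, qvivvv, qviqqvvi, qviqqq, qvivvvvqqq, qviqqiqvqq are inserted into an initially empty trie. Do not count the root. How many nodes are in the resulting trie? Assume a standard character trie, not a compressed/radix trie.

Insert word by word; a character creates a node only if that edge doesn't already exist:
  "qviqqi" → 6 new (q, v, i, q, q, i)
  "qviqqiqviii" → prefix "qviqqi" already present; 5 new (q, v, i, i, i)
  "qvviqqiii" → prefix "qv" already present; 7 new (v, i, q, q, i, i, i)
  "qiviqvqvv" → prefix "q" already present; 8 new (i, v, i, q, v, q, v, v)
  "qiiiivivqq" → prefix "qi" already present; 8 new (i, i, i, v, i, v, q, q)
  "qiiiivivv" → prefix "qiiiiviv" already present; 1 new (v)
  "qviqiiqiqqi" → prefix "qviq" already present; 7 new (i, i, q, i, q, q, i)
  "qviivii" → prefix "qvi" already present; 4 new (i, v, i, i)
  "qvviqqiiiqv" → prefix "qvviqqiii" already present; 2 new (q, v)
  "qiiviqivvi" → prefix "qii" already present; 7 new (v, i, q, i, v, v, i)
  "vqqqiqvi" → 8 new (v, q, q, q, i, q, v, i)
  "qviqi" → prefix "qviqi" already present; 0 new (none)
  "qviqiivi" → prefix "qviqii" already present; 2 new (v, i)
  "qviqqiqvqqi" → prefix "qviqqiqv" already present; 3 new (q, q, i)
  "qvivvv" → prefix "qvi" already present; 3 new (v, v, v)
  "qviqqvvi" → prefix "qviqq" already present; 3 new (v, v, i)
  "qviqqq" → prefix "qviqq" already present; 1 new (q)
  "qvivvvvqqq" → prefix "qvivvv" already present; 4 new (v, q, q, q)
  "qviqqiqvqq" → prefix "qviqqiqvqq" already present; 0 new (none)
Total nodes = 6 + 5 + 7 + 8 + 8 + 1 + 7 + 4 + 2 + 7 + 8 + 0 + 2 + 3 + 3 + 3 + 1 + 4 + 0 = 79

79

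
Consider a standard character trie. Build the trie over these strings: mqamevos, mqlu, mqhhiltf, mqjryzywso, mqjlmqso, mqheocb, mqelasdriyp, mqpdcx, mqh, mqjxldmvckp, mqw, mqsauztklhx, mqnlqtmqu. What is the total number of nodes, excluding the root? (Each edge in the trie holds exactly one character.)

71

Count nodes per top-level branch (shared prefixes stored once):
  'm'-branch (mqamevos, mqelasdriyp, mqh, mqheocb, mqhhiltf, mqjlmqso, mqjryzywso, mqjxldmvckp, mqlu, mqnlqtmqu, mqpdcx, mqsauztklhx, mqw): 71 nodes
Sum: 71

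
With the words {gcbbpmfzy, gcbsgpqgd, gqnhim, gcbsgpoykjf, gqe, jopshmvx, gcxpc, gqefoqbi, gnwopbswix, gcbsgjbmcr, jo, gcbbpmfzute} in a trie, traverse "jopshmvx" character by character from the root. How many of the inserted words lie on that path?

Check each prefix of "jopshmvx" against the stored set — each match is an end-marker on the path.
Prefixes of the query that are stored words: "jo", "jopshmvx"
Count: 2

2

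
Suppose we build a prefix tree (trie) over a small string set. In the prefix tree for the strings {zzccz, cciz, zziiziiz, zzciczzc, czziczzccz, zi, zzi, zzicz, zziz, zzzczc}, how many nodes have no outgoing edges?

A leaf is a node with no children — equivalently, the end of a word that is not a proper prefix of any other stored word.
Those words: "cciz", "czziczzccz", "zi", "zzccz", "zzciczzc", "zzicz", "zziiziiz", "zziz", "zzzczc"
Leaf count: 9

9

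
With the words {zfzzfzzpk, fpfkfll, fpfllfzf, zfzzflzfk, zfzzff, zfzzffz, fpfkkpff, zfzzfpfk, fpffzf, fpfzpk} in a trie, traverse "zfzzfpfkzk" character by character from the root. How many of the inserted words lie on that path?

1

Traverse "zfzzfpfkzk" character by character; count nodes along the way that are marked as word ends.
Prefixes of the query that are stored words: "zfzzfpfk"
Count: 1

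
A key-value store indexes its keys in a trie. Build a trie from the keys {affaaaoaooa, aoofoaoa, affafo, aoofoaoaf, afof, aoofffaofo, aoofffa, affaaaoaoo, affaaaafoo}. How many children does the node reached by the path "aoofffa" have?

Follow the path "aoofffa" to its node, then look at its outgoing edges.
Distinct next characters after "aoofffa": o.
That node has 1 child edge.

1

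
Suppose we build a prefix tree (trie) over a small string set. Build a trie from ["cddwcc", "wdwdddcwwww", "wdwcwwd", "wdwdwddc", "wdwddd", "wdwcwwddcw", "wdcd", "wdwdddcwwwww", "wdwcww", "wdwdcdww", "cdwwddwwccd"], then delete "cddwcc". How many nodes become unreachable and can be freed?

4

After clearing the end-marker at "cddwcc", prune upward until reaching a node still needed by another word.
The suffix "dwcc" (4 nodes) is used only by "cddwcc"; the node for "cd" still has the child "w", so pruning stops there.
Nodes removed: 4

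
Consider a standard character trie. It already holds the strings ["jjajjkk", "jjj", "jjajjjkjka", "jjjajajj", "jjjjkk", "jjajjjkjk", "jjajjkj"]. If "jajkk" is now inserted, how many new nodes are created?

The longest prefix of "jajkk" already in the trie is "j" (length 1).
Each of the 4 remaining characters creates one node.

4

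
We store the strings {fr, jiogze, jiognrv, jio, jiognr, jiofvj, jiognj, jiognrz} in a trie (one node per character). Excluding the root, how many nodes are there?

16

Insert word by word; a character creates a node only if that edge doesn't already exist:
  "fr" → 2 new (f, r)
  "jiogze" → 6 new (j, i, o, g, z, e)
  "jiognrv" → prefix "jiog" already present; 3 new (n, r, v)
  "jio" → prefix "jio" already present; 0 new (none)
  "jiognr" → prefix "jiognr" already present; 0 new (none)
  "jiofvj" → prefix "jio" already present; 3 new (f, v, j)
  "jiognj" → prefix "jiogn" already present; 1 new (j)
  "jiognrz" → prefix "jiognr" already present; 1 new (z)
Total nodes = 2 + 6 + 3 + 0 + 0 + 3 + 1 + 1 = 16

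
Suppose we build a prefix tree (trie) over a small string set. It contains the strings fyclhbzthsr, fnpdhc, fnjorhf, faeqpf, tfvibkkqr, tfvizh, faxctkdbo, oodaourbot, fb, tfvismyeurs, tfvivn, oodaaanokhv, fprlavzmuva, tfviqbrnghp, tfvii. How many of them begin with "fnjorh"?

Walk to "fnjorh"; the words in its subtree are exactly those with that prefix.
Matches: "fnjorhf"
Count: 1

1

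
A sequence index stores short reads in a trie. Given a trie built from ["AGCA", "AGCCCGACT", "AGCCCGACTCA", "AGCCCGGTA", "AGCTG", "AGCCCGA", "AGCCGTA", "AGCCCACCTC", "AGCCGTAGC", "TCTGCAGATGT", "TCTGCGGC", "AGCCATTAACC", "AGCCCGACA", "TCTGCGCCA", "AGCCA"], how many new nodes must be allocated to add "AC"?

1

The longest prefix of "AC" already in the trie is "A" (length 1).
New nodes needed: |"AC"| − 1 = 2 − 1 = 1.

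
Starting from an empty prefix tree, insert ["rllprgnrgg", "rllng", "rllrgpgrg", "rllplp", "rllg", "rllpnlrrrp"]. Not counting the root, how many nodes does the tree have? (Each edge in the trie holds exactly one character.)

For each word, the new-node count is its length minus the longest prefix already in the trie:
  "rllprgnrgg" → 10 new (r, l, l, p, r, g, n, r, g, g)
  "rllng" → prefix "rll" already present; 2 new (n, g)
  "rllrgpgrg" → prefix "rll" already present; 6 new (r, g, p, g, r, g)
  "rllplp" → prefix "rllp" already present; 2 new (l, p)
  "rllg" → prefix "rll" already present; 1 new (g)
  "rllpnlrrrp" → prefix "rllp" already present; 6 new (n, l, r, r, r, p)
Total nodes = 10 + 2 + 6 + 2 + 1 + 6 = 27

27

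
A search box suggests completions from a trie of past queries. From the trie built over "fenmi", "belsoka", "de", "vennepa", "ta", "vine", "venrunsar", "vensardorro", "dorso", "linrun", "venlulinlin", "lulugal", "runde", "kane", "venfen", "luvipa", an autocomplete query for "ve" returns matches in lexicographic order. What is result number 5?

vensardorro

Words with prefix "ve", in lexicographic order: "venfen", "venlulinlin", "vennepa", "venrunsar", "vensardorro"
The 5th is vensardorro.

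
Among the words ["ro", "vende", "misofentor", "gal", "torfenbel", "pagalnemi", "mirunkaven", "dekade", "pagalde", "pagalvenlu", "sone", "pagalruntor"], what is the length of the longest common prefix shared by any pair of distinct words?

5

Equivalently: take the maximum, over all pairs, of their longest common prefix length.
e.g. "pagalde" and "pagalnemi" share the prefix "pagal" of length 5; no pair shares a longer one.
Longest shared-prefix length: 5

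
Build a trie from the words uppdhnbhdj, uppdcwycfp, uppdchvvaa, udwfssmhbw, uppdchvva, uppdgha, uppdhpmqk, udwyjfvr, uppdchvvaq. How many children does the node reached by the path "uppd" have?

Walk "uppd" from the root, arriving at one node.
Characters that immediately follow "uppd" among the stored strings: {c, g, h}.
That node has 3 child edges.

3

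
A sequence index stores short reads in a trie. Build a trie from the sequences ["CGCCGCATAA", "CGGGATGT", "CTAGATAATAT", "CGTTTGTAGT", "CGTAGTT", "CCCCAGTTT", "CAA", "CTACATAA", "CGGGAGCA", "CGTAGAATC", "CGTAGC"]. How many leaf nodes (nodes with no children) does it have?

11

A leaf is a node with no children — equivalently, the end of a word that is not a proper prefix of any other stored word.
Those words: "CAA", "CCCCAGTTT", "CGCCGCATAA", "CGGGAGCA", "CGGGATGT", "CGTAGAATC", "CGTAGC", "CGTAGTT", "CGTTTGTAGT", "CTACATAA", "CTAGATAATAT"
Leaf count: 11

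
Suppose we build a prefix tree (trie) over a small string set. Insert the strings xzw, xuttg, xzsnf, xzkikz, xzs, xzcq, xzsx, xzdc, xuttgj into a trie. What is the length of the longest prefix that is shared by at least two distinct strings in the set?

The deepest shared node is where two words last agree before diverging.
e.g. "xuttg" and "xuttgj" share the prefix "xuttg" of length 5; no pair shares a longer one.
Longest shared-prefix length: 5

5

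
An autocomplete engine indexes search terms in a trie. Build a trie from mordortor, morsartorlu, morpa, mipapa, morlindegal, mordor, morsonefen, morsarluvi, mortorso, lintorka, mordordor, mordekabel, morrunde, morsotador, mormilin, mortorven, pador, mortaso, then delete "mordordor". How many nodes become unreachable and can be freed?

A node on "mordordor"'s path can go only if nothing else ends at it or branches off below it.
The suffix "dor" (3 nodes) is used only by "mordordor"; the node for "mordor" still has the child "t", so pruning stops there.
Nodes removed: 3

3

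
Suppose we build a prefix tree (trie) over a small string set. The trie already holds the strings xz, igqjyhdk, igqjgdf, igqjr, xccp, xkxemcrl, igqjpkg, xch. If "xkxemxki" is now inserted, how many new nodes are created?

Walking "xkxemxki" from the root, the first 5 characters ("xkxem") follow existing edges; "x" is the first miss.
Each of the 3 remaining characters creates one node.

3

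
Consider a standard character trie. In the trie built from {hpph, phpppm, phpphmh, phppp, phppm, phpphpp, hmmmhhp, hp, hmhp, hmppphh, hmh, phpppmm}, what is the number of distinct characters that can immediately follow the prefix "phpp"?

Walk "phpp" from the root, arriving at one node.
Distinct next characters after "phpp": h, m, p.
That node has 3 child edges.

3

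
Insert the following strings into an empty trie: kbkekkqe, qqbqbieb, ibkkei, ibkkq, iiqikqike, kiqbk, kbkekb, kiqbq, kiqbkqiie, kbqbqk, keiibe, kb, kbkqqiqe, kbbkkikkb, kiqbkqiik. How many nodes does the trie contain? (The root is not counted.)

63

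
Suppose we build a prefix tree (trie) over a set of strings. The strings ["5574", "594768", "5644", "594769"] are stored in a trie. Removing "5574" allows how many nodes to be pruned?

3

After clearing the end-marker at "5574", prune upward until reaching a node still needed by another word.
The suffix "574" (3 nodes) is used only by "5574"; the node for "5" still has the child "9", so pruning stops there.
Nodes removed: 3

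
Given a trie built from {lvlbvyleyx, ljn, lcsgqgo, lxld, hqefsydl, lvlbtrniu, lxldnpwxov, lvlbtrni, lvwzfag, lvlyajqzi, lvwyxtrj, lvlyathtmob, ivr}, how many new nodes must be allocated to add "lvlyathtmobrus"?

3

The longest prefix of "lvlyathtmobrus" already in the trie is "lvlyathtmob" (length 11).
Each of the 3 remaining characters creates one node.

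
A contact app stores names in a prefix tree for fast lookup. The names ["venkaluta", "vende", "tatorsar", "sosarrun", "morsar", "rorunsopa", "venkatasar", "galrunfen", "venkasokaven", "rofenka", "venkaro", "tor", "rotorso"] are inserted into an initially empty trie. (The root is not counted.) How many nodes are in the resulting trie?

77

Insert word by word; a character creates a node only if that edge doesn't already exist:
  "venkaluta" → 9 new (v, e, n, k, a, l, u, t, a)
  "vende" → prefix "ven" already present; 2 new (d, e)
  "tatorsar" → 8 new (t, a, t, o, r, s, a, r)
  "sosarrun" → 8 new (s, o, s, a, r, r, u, n)
  "morsar" → 6 new (m, o, r, s, a, r)
  "rorunsopa" → 9 new (r, o, r, u, n, s, o, p, a)
  "venkatasar" → prefix "venka" already present; 5 new (t, a, s, a, r)
  "galrunfen" → 9 new (g, a, l, r, u, n, f, e, n)
  "venkasokaven" → prefix "venka" already present; 7 new (s, o, k, a, v, e, n)
  "rofenka" → prefix "ro" already present; 5 new (f, e, n, k, a)
  "venkaro" → prefix "venka" already present; 2 new (r, o)
  "tor" → prefix "t" already present; 2 new (o, r)
  "rotorso" → prefix "ro" already present; 5 new (t, o, r, s, o)
Total nodes = 9 + 2 + 8 + 8 + 6 + 9 + 5 + 9 + 7 + 5 + 2 + 2 + 5 = 77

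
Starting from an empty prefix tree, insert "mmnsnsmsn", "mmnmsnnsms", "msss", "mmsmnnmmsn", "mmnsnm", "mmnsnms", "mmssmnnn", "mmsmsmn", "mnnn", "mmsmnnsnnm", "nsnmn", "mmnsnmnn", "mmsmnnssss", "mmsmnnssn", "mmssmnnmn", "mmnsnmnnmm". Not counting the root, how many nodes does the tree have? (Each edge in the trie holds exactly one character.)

59

Insert word by word; a character creates a node only if that edge doesn't already exist:
  "mmnsnsmsn" → 9 new (m, m, n, s, n, s, m, s, n)
  "mmnmsnnsms" → prefix "mmn" already present; 7 new (m, s, n, n, s, m, s)
  "msss" → prefix "m" already present; 3 new (s, s, s)
  "mmsmnnmmsn" → prefix "mm" already present; 8 new (s, m, n, n, m, m, s, n)
  "mmnsnm" → prefix "mmnsn" already present; 1 new (m)
  "mmnsnms" → prefix "mmnsnm" already present; 1 new (s)
  "mmssmnnn" → prefix "mms" already present; 5 new (s, m, n, n, n)
  "mmsmsmn" → prefix "mmsm" already present; 3 new (s, m, n)
  "mnnn" → prefix "m" already present; 3 new (n, n, n)
  "mmsmnnsnnm" → prefix "mmsmnn" already present; 4 new (s, n, n, m)
  "nsnmn" → 5 new (n, s, n, m, n)
  "mmnsnmnn" → prefix "mmnsnm" already present; 2 new (n, n)
  "mmsmnnssss" → prefix "mmsmnns" already present; 3 new (s, s, s)
  "mmsmnnssn" → prefix "mmsmnnss" already present; 1 new (n)
  "mmssmnnmn" → prefix "mmssmnn" already present; 2 new (m, n)
  "mmnsnmnnmm" → prefix "mmnsnmnn" already present; 2 new (m, m)
Total nodes = 9 + 7 + 3 + 8 + 1 + 1 + 5 + 3 + 3 + 4 + 5 + 2 + 3 + 1 + 2 + 2 = 59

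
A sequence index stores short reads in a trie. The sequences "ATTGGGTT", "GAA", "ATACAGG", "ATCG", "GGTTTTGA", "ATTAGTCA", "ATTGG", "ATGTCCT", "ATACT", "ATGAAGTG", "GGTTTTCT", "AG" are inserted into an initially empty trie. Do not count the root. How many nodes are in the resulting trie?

44

Count nodes per top-level branch (shared prefixes stored once):
  'A'-branch (AG, ATACAGG, ATACT, ATCG, ATGAAGTG, ATGTCCT, ATTAGTCA, ATTGG, ATTGGGTT): 32 nodes
  'G'-branch (GAA, GGTTTTCT, GGTTTTGA): 12 nodes
Sum: 44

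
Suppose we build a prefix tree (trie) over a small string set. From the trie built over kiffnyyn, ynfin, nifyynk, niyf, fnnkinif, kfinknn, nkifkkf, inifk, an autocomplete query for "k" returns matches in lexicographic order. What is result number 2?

kiffnyyn

DFS of the "k" subtree visits, in order: "kfinknn", "kiffnyyn"
The 2nd is kiffnyyn.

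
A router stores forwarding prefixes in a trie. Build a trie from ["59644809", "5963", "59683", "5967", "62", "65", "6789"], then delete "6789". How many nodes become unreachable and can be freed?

3

A node on "6789"'s path can go only if nothing else ends at it or branches off below it.
The suffix "789" (3 nodes) is used only by "6789"; the node for "6" still has the child "2", so pruning stops there.
Nodes removed: 3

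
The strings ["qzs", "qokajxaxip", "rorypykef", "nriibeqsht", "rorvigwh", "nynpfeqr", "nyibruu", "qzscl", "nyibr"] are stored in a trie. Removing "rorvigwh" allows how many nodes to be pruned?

A node on "rorvigwh"'s path can go only if nothing else ends at it or branches off below it.
The suffix "vigwh" (5 nodes) is used only by "rorvigwh"; the node for "ror" still has the child "y", so pruning stops there.
Nodes removed: 5

5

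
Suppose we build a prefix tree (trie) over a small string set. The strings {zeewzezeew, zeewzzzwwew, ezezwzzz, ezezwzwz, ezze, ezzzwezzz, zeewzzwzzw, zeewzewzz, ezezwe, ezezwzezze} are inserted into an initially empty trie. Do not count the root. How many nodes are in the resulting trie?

46

For each word, the new-node count is its length minus the longest prefix already in the trie:
  "zeewzezeew" → 10 new (z, e, e, w, z, e, z, e, e, w)
  "zeewzzzwwew" → prefix "zeewz" already present; 6 new (z, z, w, w, e, w)
  "ezezwzzz" → 8 new (e, z, e, z, w, z, z, z)
  "ezezwzwz" → prefix "ezezwz" already present; 2 new (w, z)
  "ezze" → prefix "ez" already present; 2 new (z, e)
  "ezzzwezzz" → prefix "ezz" already present; 6 new (z, w, e, z, z, z)
  "zeewzzwzzw" → prefix "zeewzz" already present; 4 new (w, z, z, w)
  "zeewzewzz" → prefix "zeewze" already present; 3 new (w, z, z)
  "ezezwe" → prefix "ezezw" already present; 1 new (e)
  "ezezwzezze" → prefix "ezezwz" already present; 4 new (e, z, z, e)
Total nodes = 10 + 6 + 8 + 2 + 2 + 6 + 4 + 3 + 1 + 4 = 46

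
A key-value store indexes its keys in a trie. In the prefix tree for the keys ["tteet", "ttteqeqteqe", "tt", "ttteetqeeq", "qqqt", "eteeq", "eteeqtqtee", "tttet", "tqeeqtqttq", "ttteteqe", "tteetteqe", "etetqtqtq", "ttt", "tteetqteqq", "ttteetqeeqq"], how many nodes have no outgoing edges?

9

Leaves are exactly the stored words that no other stored word extends.
Those words: "eteeqtqtee", "etetqtqtq", "qqqt", "tqeeqtqttq", "tteetqteqq", "tteetteqe", "ttteetqeeqq", "ttteqeqteqe", "ttteteqe"
Leaf count: 9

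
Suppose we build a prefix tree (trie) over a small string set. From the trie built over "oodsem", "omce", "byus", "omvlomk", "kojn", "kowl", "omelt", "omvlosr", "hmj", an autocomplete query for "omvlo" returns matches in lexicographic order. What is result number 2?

DFS of the "omvlo" subtree visits, in order: "omvlomk", "omvlosr"
The 2nd is omvlosr.

omvlosr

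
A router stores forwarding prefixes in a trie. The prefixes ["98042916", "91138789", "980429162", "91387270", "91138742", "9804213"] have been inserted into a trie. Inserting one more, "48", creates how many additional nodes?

No existing word starts with "4", so every character of "48" needs a new node.
2 − 0 = 2 new nodes.

2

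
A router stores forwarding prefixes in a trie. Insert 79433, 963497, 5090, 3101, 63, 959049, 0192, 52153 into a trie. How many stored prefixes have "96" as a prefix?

Walk to "96"; the words in its subtree are exactly those with that prefix.
Words under "96": 963497
Count: 1

1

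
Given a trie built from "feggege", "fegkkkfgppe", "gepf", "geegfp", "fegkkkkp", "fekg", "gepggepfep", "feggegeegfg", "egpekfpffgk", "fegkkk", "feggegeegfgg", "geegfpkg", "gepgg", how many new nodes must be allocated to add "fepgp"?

Walking "fepgp" from the root, the first 2 characters ("fe") follow existing edges; "p" is the first miss.
Each of the 3 remaining characters creates one node.

3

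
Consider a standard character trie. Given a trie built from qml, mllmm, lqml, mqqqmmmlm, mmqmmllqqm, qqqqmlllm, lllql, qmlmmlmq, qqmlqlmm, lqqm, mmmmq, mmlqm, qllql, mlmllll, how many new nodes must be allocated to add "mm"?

"mm" is already a full path in the trie; only an end-marker is added.
No new nodes are needed: 0.

0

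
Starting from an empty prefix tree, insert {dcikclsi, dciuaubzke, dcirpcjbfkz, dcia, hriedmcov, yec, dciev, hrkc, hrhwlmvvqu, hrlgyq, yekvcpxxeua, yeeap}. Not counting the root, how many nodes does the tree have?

64

Count nodes per top-level branch (shared prefixes stored once):
  'd'-branch (dcia, dciev, dcikclsi, dcirpcjbfkz, dciuaubzke): 26 nodes
  'h'-branch (hrhwlmvvqu, hriedmcov, hrkc, hrlgyq): 23 nodes
  'y'-branch (yec, yeeap, yekvcpxxeua): 15 nodes
Sum: 64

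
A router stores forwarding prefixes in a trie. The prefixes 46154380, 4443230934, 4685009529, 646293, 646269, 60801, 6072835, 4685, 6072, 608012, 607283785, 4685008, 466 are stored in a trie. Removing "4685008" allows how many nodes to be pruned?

A node on "4685008"'s path can go only if nothing else ends at it or branches off below it.
The suffix "8" (1 node) is used only by "4685008"; the node for "468500" still has the child "9", so pruning stops there.
Nodes removed: 1

1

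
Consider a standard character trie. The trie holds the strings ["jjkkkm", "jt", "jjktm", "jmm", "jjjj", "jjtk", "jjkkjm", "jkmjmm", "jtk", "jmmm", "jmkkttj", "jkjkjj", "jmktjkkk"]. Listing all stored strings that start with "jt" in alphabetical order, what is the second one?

Filter for "jt…" and sort: "jt", "jtk"
Position 2: jtk

jtk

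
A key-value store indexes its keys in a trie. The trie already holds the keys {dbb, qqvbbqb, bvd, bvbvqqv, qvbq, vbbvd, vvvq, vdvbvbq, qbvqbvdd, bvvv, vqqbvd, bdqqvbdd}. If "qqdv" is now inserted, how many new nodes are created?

Walking "qqdv" from the root, the first 2 characters ("qq") follow existing edges; "d" is the first miss.
So 4 − 2 = 2 new nodes.

2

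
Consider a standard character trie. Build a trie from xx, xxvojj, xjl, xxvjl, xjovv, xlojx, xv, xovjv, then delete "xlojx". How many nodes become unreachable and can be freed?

Walk "xlojx" from the leaf back toward the root, removing each node that no remaining word uses.
The suffix "lojx" (4 nodes) is used only by "xlojx"; the node for "x" still has the child "x", so pruning stops there.
Nodes removed: 4

4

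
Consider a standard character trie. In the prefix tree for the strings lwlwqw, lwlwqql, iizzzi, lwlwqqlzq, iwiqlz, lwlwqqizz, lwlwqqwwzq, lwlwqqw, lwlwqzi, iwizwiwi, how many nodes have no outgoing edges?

A leaf is a node with no children — equivalently, the end of a word that is not a proper prefix of any other stored word.
Those words: "iizzzi", "iwiqlz", "iwizwiwi", "lwlwqqizz", "lwlwqqlzq", "lwlwqqwwzq", "lwlwqw", "lwlwqzi"
Leaf count: 8

8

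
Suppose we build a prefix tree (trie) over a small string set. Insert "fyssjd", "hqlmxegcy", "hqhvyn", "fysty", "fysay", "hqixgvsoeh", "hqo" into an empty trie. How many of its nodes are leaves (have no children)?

Leaves are exactly the stored words that no other stored word extends.
Those words: "fysay", "fyssjd", "fysty", "hqhvyn", "hqixgvsoeh", "hqlmxegcy", "hqo"
Leaf count: 7

7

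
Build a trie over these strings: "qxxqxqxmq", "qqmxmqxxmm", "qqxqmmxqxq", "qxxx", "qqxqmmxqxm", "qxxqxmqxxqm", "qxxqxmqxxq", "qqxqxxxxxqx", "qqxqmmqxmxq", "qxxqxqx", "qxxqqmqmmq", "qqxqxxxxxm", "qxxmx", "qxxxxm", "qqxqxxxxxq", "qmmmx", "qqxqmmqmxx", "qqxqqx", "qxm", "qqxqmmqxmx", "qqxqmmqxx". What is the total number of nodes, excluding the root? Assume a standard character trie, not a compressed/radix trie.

68

Count nodes per top-level branch (shared prefixes stored once):
  'q'-branch (qmmmx, qqmxmqxxmm, qqxqmmqmxx, qqxqmmqxmx, qqxqmmqxmxq, qqxqmmqxx, qqxqmmxqxm, qqxqmmxqxq, qqxqqx, qqxqxxxxxm, qqxqxxxxxq, qqxqxxxxxqx, qxm, qxxmx, qxxqqmqmmq, qxxqxmqxxq, qxxqxmqxxqm, qxxqxqx, qxxqxqxmq, qxxx, qxxxxm): 68 nodes
Sum: 68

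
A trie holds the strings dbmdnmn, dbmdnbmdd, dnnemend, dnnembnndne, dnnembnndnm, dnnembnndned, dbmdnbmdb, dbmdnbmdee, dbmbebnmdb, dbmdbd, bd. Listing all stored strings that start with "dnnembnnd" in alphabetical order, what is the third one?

Filter for "dnnembnnd…" and sort: "dnnembnndne", "dnnembnndned", "dnnembnndnm"
Position 3: dnnembnndnm

dnnembnndnm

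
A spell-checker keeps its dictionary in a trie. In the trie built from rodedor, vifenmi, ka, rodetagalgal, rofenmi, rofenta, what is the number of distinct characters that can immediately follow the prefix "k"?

Follow the path "k" to its node, then look at its outgoing edges.
Distinct next characters after "k": a.
That node has 1 child edge.

1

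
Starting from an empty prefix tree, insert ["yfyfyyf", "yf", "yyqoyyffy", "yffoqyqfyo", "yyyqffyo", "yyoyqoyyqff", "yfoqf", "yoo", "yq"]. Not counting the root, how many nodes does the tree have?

For each word, the new-node count is its length minus the longest prefix already in the trie:
  "yfyfyyf" → 7 new (y, f, y, f, y, y, f)
  "yf" → prefix "yf" already present; 0 new (none)
  "yyqoyyffy" → prefix "y" already present; 8 new (y, q, o, y, y, f, f, y)
  "yffoqyqfyo" → prefix "yf" already present; 8 new (f, o, q, y, q, f, y, o)
  "yyyqffyo" → prefix "yy" already present; 6 new (y, q, f, f, y, o)
  "yyoyqoyyqff" → prefix "yy" already present; 9 new (o, y, q, o, y, y, q, f, f)
  "yfoqf" → prefix "yf" already present; 3 new (o, q, f)
  "yoo" → prefix "y" already present; 2 new (o, o)
  "yq" → prefix "y" already present; 1 new (q)
Total nodes = 7 + 0 + 8 + 8 + 6 + 9 + 3 + 2 + 1 = 44

44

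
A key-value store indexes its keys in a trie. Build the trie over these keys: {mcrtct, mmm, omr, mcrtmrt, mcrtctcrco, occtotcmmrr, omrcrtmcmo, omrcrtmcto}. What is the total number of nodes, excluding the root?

For each word, the new-node count is its length minus the longest prefix already in the trie:
  "mcrtct" → 6 new (m, c, r, t, c, t)
  "mmm" → prefix "m" already present; 2 new (m, m)
  "omr" → 3 new (o, m, r)
  "mcrtmrt" → prefix "mcrt" already present; 3 new (m, r, t)
  "mcrtctcrco" → prefix "mcrtct" already present; 4 new (c, r, c, o)
  "occtotcmmrr" → prefix "o" already present; 10 new (c, c, t, o, t, c, m, m, r, r)
  "omrcrtmcmo" → prefix "omr" already present; 7 new (c, r, t, m, c, m, o)
  "omrcrtmcto" → prefix "omrcrtmc" already present; 2 new (t, o)
Total nodes = 6 + 2 + 3 + 3 + 4 + 10 + 7 + 2 = 37

37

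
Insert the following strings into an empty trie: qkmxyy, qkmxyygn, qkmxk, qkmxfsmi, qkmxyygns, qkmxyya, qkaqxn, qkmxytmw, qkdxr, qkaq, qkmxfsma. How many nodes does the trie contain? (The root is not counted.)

Trie structure (* marks end of a word):
(root)
└─ q
   └─ k
      ├─ a
      │  └─ q *
      │     └─ x
      │        └─ n *
      ├─ d
      │  └─ x
      │     └─ r *
      └─ m
         └─ x
            ├─ f
            │  └─ s
            │     └─ m
            │        ├─ a *
            │        └─ i *
            ├─ k *
            └─ y
               ├─ t
               │  └─ m
               │     └─ w *
               └─ y *
                  ├─ a *
                  └─ g
                     └─ n *
                        └─ s *
Counting every labelled node above: 26.

26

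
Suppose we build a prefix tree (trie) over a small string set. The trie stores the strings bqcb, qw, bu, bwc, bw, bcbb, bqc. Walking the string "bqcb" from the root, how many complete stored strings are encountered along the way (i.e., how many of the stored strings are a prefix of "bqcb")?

2

Traverse "bqcb" character by character; count nodes along the way that are marked as word ends.
Prefixes of the query that are stored words: "bqc", "bqcb"
Count: 2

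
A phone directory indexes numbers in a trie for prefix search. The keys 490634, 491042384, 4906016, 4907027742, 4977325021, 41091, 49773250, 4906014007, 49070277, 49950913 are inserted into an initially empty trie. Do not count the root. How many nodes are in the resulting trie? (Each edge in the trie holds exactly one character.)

45

Trace insertions, counting only characters that open a new branch:
  "490634" → 6 new (4, 9, 0, 6, 3, 4)
  "491042384" → prefix "49" already present; 7 new (1, 0, 4, 2, 3, 8, 4)
  "4906016" → prefix "4906" already present; 3 new (0, 1, 6)
  "4907027742" → prefix "490" already present; 7 new (7, 0, 2, 7, 7, 4, 2)
  "4977325021" → prefix "49" already present; 8 new (7, 7, 3, 2, 5, 0, 2, 1)
  "41091" → prefix "4" already present; 4 new (1, 0, 9, 1)
  "49773250" → prefix "49773250" already present; 0 new (none)
  "4906014007" → prefix "490601" already present; 4 new (4, 0, 0, 7)
  "49070277" → prefix "49070277" already present; 0 new (none)
  "49950913" → prefix "49" already present; 6 new (9, 5, 0, 9, 1, 3)
Total nodes = 6 + 7 + 3 + 7 + 8 + 4 + 0 + 4 + 0 + 6 = 45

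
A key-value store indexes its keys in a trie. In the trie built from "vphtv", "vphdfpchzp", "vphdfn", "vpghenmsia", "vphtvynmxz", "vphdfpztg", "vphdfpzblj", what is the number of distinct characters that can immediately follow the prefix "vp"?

Walk "vp" from the root, arriving at one node.
Distinct next characters after "vp": g, h.
That node has 2 child edges.

2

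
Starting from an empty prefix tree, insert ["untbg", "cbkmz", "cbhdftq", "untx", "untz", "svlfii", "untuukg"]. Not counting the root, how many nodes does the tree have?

Insert word by word; a character creates a node only if that edge doesn't already exist:
  "untbg" → 5 new (u, n, t, b, g)
  "cbkmz" → 5 new (c, b, k, m, z)
  "cbhdftq" → prefix "cb" already present; 5 new (h, d, f, t, q)
  "untx" → prefix "unt" already present; 1 new (x)
  "untz" → prefix "unt" already present; 1 new (z)
  "svlfii" → 6 new (s, v, l, f, i, i)
  "untuukg" → prefix "unt" already present; 4 new (u, u, k, g)
Total nodes = 5 + 5 + 5 + 1 + 1 + 6 + 4 = 27

27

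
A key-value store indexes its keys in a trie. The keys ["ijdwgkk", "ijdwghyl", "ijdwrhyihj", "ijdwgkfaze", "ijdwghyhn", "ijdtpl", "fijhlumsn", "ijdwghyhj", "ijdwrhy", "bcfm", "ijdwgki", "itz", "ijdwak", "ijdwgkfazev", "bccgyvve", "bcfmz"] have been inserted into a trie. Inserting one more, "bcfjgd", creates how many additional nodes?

3

"bcf" is already a path in the trie; the remaining "jgd" must be added.
Each of the 3 remaining characters creates one node.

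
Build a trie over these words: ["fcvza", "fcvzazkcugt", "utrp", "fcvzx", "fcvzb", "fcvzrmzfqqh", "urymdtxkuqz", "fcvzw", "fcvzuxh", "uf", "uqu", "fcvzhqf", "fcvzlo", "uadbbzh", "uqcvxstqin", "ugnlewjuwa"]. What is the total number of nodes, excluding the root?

69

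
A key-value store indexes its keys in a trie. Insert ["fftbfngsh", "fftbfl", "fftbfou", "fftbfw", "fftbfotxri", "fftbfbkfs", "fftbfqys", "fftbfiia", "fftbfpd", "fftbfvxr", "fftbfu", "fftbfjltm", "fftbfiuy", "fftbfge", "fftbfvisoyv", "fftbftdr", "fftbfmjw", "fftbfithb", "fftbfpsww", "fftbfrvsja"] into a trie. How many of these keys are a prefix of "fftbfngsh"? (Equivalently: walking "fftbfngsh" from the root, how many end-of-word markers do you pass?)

Check each prefix of "fftbfngsh" against the stored set — each match is an end-marker on the path.
Prefixes of the query that are stored words: "fftbfngsh"
Count: 1

1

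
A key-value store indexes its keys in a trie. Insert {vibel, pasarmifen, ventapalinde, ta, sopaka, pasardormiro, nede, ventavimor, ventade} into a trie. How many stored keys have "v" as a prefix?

4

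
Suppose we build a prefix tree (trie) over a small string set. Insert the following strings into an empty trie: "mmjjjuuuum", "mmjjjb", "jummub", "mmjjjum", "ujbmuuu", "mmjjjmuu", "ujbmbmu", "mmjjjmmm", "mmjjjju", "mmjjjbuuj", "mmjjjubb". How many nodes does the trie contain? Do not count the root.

40

Trace insertions, counting only characters that open a new branch:
  "mmjjjuuuum" → 10 new (m, m, j, j, j, u, u, u, u, m)
  "mmjjjb" → prefix "mmjjj" already present; 1 new (b)
  "jummub" → 6 new (j, u, m, m, u, b)
  "mmjjjum" → prefix "mmjjju" already present; 1 new (m)
  "ujbmuuu" → 7 new (u, j, b, m, u, u, u)
  "mmjjjmuu" → prefix "mmjjj" already present; 3 new (m, u, u)
  "ujbmbmu" → prefix "ujbm" already present; 3 new (b, m, u)
  "mmjjjmmm" → prefix "mmjjjm" already present; 2 new (m, m)
  "mmjjjju" → prefix "mmjjj" already present; 2 new (j, u)
  "mmjjjbuuj" → prefix "mmjjjb" already present; 3 new (u, u, j)
  "mmjjjubb" → prefix "mmjjju" already present; 2 new (b, b)
Total nodes = 10 + 1 + 6 + 1 + 7 + 3 + 3 + 2 + 2 + 3 + 2 = 40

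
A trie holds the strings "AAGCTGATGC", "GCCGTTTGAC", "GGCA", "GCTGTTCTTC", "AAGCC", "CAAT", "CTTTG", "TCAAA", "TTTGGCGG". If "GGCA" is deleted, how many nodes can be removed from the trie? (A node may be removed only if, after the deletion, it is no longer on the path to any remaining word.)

3

Walk "GGCA" from the leaf back toward the root, removing each node that no remaining word uses.
The suffix "GCA" (3 nodes) is used only by "GGCA"; the node for "G" still has the child "C", so pruning stops there.
Nodes removed: 3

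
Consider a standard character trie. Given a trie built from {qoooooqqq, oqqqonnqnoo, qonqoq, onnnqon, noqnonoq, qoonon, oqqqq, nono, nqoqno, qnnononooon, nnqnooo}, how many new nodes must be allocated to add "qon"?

Every character of "qon" already lies on an existing path (it is a prefix of some stored word).
No new nodes are needed: 0.

0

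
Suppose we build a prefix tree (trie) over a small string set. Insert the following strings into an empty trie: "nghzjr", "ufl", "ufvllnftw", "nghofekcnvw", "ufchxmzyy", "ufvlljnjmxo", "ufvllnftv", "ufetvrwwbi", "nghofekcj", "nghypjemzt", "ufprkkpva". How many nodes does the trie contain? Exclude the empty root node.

61

For each word, the new-node count is its length minus the longest prefix already in the trie:
  "nghzjr" → 6 new (n, g, h, z, j, r)
  "ufl" → 3 new (u, f, l)
  "ufvllnftw" → prefix "uf" already present; 7 new (v, l, l, n, f, t, w)
  "nghofekcnvw" → prefix "ngh" already present; 8 new (o, f, e, k, c, n, v, w)
  "ufchxmzyy" → prefix "uf" already present; 7 new (c, h, x, m, z, y, y)
  "ufvlljnjmxo" → prefix "ufvll" already present; 6 new (j, n, j, m, x, o)
  "ufvllnftv" → prefix "ufvllnft" already present; 1 new (v)
  "ufetvrwwbi" → prefix "uf" already present; 8 new (e, t, v, r, w, w, b, i)
  "nghofekcj" → prefix "nghofekc" already present; 1 new (j)
  "nghypjemzt" → prefix "ngh" already present; 7 new (y, p, j, e, m, z, t)
  "ufprkkpva" → prefix "uf" already present; 7 new (p, r, k, k, p, v, a)
Total nodes = 6 + 3 + 7 + 8 + 7 + 6 + 1 + 8 + 1 + 7 + 7 = 61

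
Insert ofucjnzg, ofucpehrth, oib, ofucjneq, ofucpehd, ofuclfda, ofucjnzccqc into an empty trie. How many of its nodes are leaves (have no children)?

7

A leaf is a node with no children — equivalently, the end of a word that is not a proper prefix of any other stored word.
Those words: "ofucjneq", "ofucjnzccqc", "ofucjnzg", "ofuclfda", "ofucpehd", "ofucpehrth", "oib"
Leaf count: 7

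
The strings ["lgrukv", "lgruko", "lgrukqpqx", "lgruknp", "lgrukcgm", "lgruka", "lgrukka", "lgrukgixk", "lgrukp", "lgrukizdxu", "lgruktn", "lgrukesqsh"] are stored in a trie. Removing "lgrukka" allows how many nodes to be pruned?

Walk "lgrukka" from the leaf back toward the root, removing each node that no remaining word uses.
The suffix "ka" (2 nodes) is used only by "lgrukka"; the node for "lgruk" still has the child "v", so pruning stops there.
Nodes removed: 2

2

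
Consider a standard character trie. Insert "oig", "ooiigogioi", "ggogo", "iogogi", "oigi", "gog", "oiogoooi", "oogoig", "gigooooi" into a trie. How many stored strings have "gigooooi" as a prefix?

Walk to "gigooooi"; the words in its subtree are exactly those with that prefix.
Words under "gigooooi": gigooooi
Count: 1

1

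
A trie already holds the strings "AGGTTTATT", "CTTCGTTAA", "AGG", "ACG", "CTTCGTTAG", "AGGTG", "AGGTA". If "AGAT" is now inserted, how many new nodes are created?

2

The longest prefix of "AGAT" already in the trie is "AG" (length 2).
So 4 − 2 = 2 new nodes.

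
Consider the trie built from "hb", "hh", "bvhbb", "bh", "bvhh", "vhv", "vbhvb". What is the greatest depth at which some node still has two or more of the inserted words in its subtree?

3

Equivalently: take the maximum, over all pairs, of their longest common prefix length.
e.g. "bvhbb" and "bvhh" share the prefix "bvh" of length 3; no pair shares a longer one.
Longest shared-prefix length: 3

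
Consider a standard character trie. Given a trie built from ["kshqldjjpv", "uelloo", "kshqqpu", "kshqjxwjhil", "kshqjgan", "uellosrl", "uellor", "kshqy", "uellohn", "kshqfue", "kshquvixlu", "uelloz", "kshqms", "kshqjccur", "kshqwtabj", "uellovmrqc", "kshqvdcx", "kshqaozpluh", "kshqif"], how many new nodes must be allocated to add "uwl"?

The longest prefix of "uwl" already in the trie is "u" (length 1).
So 3 − 1 = 2 new nodes.

2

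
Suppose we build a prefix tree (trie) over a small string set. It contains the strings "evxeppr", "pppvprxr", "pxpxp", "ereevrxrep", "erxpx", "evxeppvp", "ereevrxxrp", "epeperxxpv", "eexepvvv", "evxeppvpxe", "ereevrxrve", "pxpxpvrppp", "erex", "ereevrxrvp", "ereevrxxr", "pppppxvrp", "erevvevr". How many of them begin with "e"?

13

Traverse to the node for "e", then collect every word in that subtree.
Matches: "eexepvvv", "epeperxxpv", "ereevrxrep", "ereevrxrve", "ereevrxrvp", "ereevrxxr", "ereevrxxrp", "erevvevr", "erex", "erxpx", "evxeppr", "evxeppvp", "evxeppvpxe"
Count: 13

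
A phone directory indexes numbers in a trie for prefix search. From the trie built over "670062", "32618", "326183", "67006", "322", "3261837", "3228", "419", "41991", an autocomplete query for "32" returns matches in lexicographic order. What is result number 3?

32618

Filter for "32…" and sort: "322", "3228", "32618", "326183", "3261837"
Position 3: 32618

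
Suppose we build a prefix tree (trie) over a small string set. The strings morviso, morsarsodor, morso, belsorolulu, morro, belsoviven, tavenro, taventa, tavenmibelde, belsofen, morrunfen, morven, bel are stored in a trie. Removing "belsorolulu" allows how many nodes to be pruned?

6

After clearing the end-marker at "belsorolulu", prune upward until reaching a node still needed by another word.
The suffix "rolulu" (6 nodes) is used only by "belsorolulu"; the node for "belso" still has the child "v", so pruning stops there.
Nodes removed: 6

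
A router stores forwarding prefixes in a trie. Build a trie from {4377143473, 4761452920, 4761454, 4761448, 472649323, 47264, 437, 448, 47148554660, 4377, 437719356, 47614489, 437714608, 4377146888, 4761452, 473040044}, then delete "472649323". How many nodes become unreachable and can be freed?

4

After clearing the end-marker at "472649323", prune upward until reaching a node still needed by another word.
The suffix "9323" (4 nodes) is used only by "472649323"; "47264" is itself a stored word, so pruning stops there.
Nodes removed: 4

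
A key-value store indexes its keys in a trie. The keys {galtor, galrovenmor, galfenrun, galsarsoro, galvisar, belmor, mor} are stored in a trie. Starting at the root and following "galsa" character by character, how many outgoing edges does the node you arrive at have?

The children of the "galsa" node are the distinct next characters among strings starting with "galsa".
Characters that immediately follow "galsa" among the stored strings: {r}.
That node has 1 child edge.

1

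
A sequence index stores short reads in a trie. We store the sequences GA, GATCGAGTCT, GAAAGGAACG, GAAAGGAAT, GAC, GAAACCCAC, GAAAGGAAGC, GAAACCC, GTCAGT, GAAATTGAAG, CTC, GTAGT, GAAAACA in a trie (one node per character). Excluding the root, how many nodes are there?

47

Insert word by word; a character creates a node only if that edge doesn't already exist:
  "GA" → 2 new (G, A)
  "GATCGAGTCT" → prefix "GA" already present; 8 new (T, C, G, A, G, T, C, T)
  "GAAAGGAACG" → prefix "GA" already present; 8 new (A, A, G, G, A, A, C, G)
  "GAAAGGAAT" → prefix "GAAAGGAA" already present; 1 new (T)
  "GAC" → prefix "GA" already present; 1 new (C)
  "GAAACCCAC" → prefix "GAAA" already present; 5 new (C, C, C, A, C)
  "GAAAGGAAGC" → prefix "GAAAGGAA" already present; 2 new (G, C)
  "GAAACCC" → prefix "GAAACCC" already present; 0 new (none)
  "GTCAGT" → prefix "G" already present; 5 new (T, C, A, G, T)
  "GAAATTGAAG" → prefix "GAAA" already present; 6 new (T, T, G, A, A, G)
  "CTC" → 3 new (C, T, C)
  "GTAGT" → prefix "GT" already present; 3 new (A, G, T)
  "GAAAACA" → prefix "GAAA" already present; 3 new (A, C, A)
Total nodes = 2 + 8 + 8 + 1 + 1 + 5 + 2 + 0 + 5 + 6 + 3 + 3 + 3 = 47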